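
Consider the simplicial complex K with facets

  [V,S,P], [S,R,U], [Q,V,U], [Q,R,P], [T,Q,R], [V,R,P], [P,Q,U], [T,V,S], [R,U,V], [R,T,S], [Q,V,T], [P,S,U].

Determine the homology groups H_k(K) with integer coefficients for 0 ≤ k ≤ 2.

H_0 ≅ Z,  H_1 ≅ Z/2,  H_2 = 0.

Take the total order P < Q < R < S < T < U < V on the vertex set. Then K (dimension 2) consists of the simplices:

  0-simplices (7): P, Q, R, S, T, U, V
  1-simplices (18): PQ, PR, PS, PU, PV, QR, QT, QU, QV, RS, RT, RU, RV, ST, SU, SV, TV, UV
  2-simplices (12): PQR, PQU, PRV, PSU, PSV, QRT, QTV, QUV, RST, RSU, RUV, STV

giving chain groups C_0 ≅ Z^7, C_1 ≅ Z^18, C_2 ≅ Z^12.

The boundary map ∂_1: C_1 → C_0 is given by ∂[p,q] = [q] − [p].
As a 7×18 matrix over Z this has rank 6, with invariant factors (1,1,1,1,1,1).

∂_2: C_2 → C_1 acts by ∂[p,q,r] = [q,r] − [p,r] + [p,q]. For instance
  ∂RSU = SU − RU + RS,
  ∂QTV = TV − QV + QT.
The resulting 18×12 matrix has rank 12, and its Smith normal form has invariant factors (1,1,1,1,1,1,1,1,1,1,1,2).

Now H_k = ker ∂_k / im ∂_{k+1}, so:

  H_0: rank C_0 − rank ∂_1 = 7 − 6 = 1, and the invariant factors of ∂_1 are all 1, so H_0 = Z.
  H_1: rank ker ∂_1 − rank ∂_2 = (18 − 6) − 12 = 0, and ∂_2 has invariant factor 2 > 1, so H_1 = Z/2.
  H_2: rank ker ∂_2 − rank ∂_3 = (12 − 12) − 0 = 0, and there is no ∂_3, so H_2 = 0.

As a check, the Euler characteristic is 7 − 18 + 12 = 1, which agrees with 1 − 0 + 0 = 1.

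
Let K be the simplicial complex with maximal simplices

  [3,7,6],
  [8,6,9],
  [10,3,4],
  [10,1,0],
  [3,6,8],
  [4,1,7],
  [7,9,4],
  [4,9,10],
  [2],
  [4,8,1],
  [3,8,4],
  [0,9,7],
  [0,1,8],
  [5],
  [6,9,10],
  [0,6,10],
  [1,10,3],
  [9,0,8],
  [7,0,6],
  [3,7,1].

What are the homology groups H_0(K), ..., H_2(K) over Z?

K has 11 vertices, 27 edges, 18 triangles.
rank ∂_0 = 0, rank ∂_1 = 8 ⇒ b_0 = 11 − 0 − 8 = 3; all invariant factors of ∂_1 are 1 so no torsion. So H_0 = Z^3.
rank ∂_1 = 8, rank ∂_2 = 18 ⇒ b_1 = 27 − 8 − 18 = 1; ∂_2 has invariant factor(s) [2] giving torsion. So H_1 = Z ⊕ Z/2.
rank ∂_2 = 18, rank ∂_3 = 0 ⇒ b_2 = 18 − 18 − 0 = 0. So H_2 = 0.

H_0 ≅ Z^3,  H_1 ≅ Z ⊕ Z/2,  H_2 = 0.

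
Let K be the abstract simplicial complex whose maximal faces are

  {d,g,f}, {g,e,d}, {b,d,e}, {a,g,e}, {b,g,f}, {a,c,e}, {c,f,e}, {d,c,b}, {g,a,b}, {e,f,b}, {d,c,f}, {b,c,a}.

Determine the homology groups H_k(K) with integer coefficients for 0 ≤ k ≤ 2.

Order the vertices as a < b < c < d < e < f < g. Listing each simplex with vertices in this order, K has dimension 2 with simplices:

  0-simplices (7): a, b, c, d, e, f, g
  1-simplices (18): ab, ac, ae, ag, bc, bd, be, bf, bg, cd, ce, cf, de, df, dg, ef, eg, fg
  2-simplices (12): abc, abg, ace, aeg, bcd, bde, bef, bfg, cdf, cef, deg, dfg

so the chain groups are C_0 ≅ Z^7, C_1 ≅ Z^18, C_2 ≅ Z^12.

The boundary map ∂_1: C_1 → C_0 sends each edge [p,q] (with p < q) to q − p. For instance
  ∂dg = g − d.
As a 7×18 matrix over Z this has rank 6, with invariant factors (1,1,1,1,1,1).

∂_2: C_2 → C_1 sends each 2-simplex [p,q,r] to [q,r] − [p,r] + [p,q]. For instance
  ∂bcd = cd − bd + bc,
  ∂cdf = df − cf + cd.
The 18×12 boundary matrix has rank 12 and Smith normal form diag(1,1,1,1,1,1,1,1,1,1,1,2).

Now H_k = ker ∂_k / im ∂_{k+1}, so:

  H_0: rank C_0 − rank ∂_1 = 7 − 6 = 1, and the invariant factors of ∂_1 are all 1, so H_0 ≅ Z.
  H_1: rank ker ∂_1 − rank ∂_2 = (18 − 6) − 12 = 0, and ∂_2 has invariant factor 2 > 1, so H_1 ≅ Z/2.
  H_2: rank ker ∂_2 − rank ∂_3 = (12 − 12) − 0 = 0, and there is no ∂_3, so H_2 ≅ 0.

H_0 = Z,  H_1 = Z/2,  H_2 = 0.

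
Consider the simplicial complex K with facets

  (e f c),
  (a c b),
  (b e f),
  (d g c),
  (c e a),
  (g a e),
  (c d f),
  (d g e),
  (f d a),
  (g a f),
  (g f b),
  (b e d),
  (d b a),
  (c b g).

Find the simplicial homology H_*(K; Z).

H_0 ≅ Z,  H_1 ≅ Z^2,  H_2 ≅ Z.

Take the total order a < b < c < d < e < f < g on the vertex set. Then K (dimension 2) consists of the simplices:

  0-simplices (7): a, b, c, d, e, f, g
  1-simplices (21): ab, ac, ad, ae, af, ag, bc, bd, be, bf, bg, cd, ce, cf, cg, de, df, dg, ef, eg, fg
  2-simplices (14): abc, abd, ace, adf, aeg, afg, bcg, bde, bef, bfg, cdf, cdg, cef, deg

giving chain groups C_0 ≅ Z^7, C_1 ≅ Z^21, C_2 ≅ Z^14.

Boundary ∂_1: C_1 → C_0 sends each edge [p,q] (with p < q) to q − p. For instance
  ∂dg = g − d.
The 7×21 boundary matrix has rank 6 and Smith normal form diag(1,1,1,1,1,1).

Boundary ∂_2: C_2 → C_1 sends each 2-simplex [p,q,r] to [q,r] − [p,r] + [p,q]. For instance
  ∂bef = ef − bf + be,
  ∂abc = bc − ac + ab.
The 21×14 boundary matrix has rank 13 and Smith normal form diag(1,1,1,1,1,1,1,1,1,1,1,1,1).

Computing H_k = (kernel of ∂_k) / (image of ∂_{k+1}):

  H_0: rank C_0 − rank ∂_1 = 7 − 6 = 1, and the invariant factors of ∂_1 are all 1, so H_0 ≅ Z.
  H_1: rank ker ∂_1 − rank ∂_2 = (21 − 6) − 13 = 2, and the invariant factors of ∂_2 are all 1, so H_1 ≅ Z^2.
  H_2: rank ker ∂_2 − rank ∂_3 = (14 − 13) − 0 = 1, and there is no ∂_3, so H_2 ≅ Z.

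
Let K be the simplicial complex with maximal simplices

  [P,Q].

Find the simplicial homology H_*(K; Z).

H_0 = Z,  H_1 = 0.

We work with the vertex ordering P < Q. The simplices of K, each written with vertices in increasing order, are:

  0-simplices (2): P, Q
  1-simplices (1): PQ

so the chain groups are C_0 ≅ Z^2, C_1 ≅ Z^1.

∂_1: C_1 → C_0 is given by ∂[p,q] = [q] − [p]. For instance
  ∂PQ = Q − P.
The resulting 2×1 matrix has rank 1, and its Smith normal form has invariant factors (1).

From H_k ≅ ker(∂_k) / im(∂_{k+1}) we obtain:

  H_0: rank C_0 − rank ∂_1 = 2 − 1 = 1, and the invariant factors of ∂_1 are all 1, so H_0 = Z.
  H_1: rank ker ∂_1 − rank ∂_2 = (1 − 1) − 0 = 0, and there is no ∂_2, so H_1 = 0.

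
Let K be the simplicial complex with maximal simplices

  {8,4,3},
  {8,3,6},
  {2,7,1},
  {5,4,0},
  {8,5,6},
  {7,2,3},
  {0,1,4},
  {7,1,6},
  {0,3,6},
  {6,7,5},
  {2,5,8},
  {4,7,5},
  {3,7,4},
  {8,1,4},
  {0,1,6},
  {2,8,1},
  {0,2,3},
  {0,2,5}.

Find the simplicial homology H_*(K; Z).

We work with the vertex ordering 0 < 1 < 2 < 3 < 4 < 5 < 6 < 7 < 8. The simplices of K, each written with vertices in increasing order, are:

  0-simplices (9): [0], [1], [2], [3], [4], [5], [6], [7], [8]
  1-simplices (27): (27 of them)
  2-simplices (18): [0,1,4], [0,1,6], [0,2,3], [0,2,5], [0,3,6], [0,4,5], [1,2,7], [1,2,8], [1,4,8], [1,6,7], [2,3,7], [2,5,8], [3,4,7], [3,4,8], [3,6,8], [4,5,7], [5,6,7], [5,6,8]

so the chain groups are C_0 ≅ Z^9, C_1 ≅ Z^27, C_2 ≅ Z^18.

Boundary ∂_1: C_1 → C_0 sends each edge [p,q] (with p < q) to q − p. For instance
  ∂[1,8] = [8] − [1].
The resulting 9×27 matrix has rank 8, and its Smith normal form has invariant factors (1,1,1,1,1,1,1,1).

The boundary map ∂_2: C_2 → C_1 maps a triangle to the signed sum of its edges. For instance
  ∂[0,2,3] = [2,3] − [0,3] + [0,2],
  ∂[1,4,8] = [4,8] − [1,8] + [1,4].
As a 27×18 matrix over Z this has rank 17, with invariant factors (1,1,1,1,1,1,1,1,1,1,1,1,1,1,1,1,1).

Reading off H_k = ker ∂_k / im ∂_{k+1}:

  H_0: rank C_0 − rank ∂_1 = 9 − 8 = 1, and the invariant factors of ∂_1 are all 1, so H_0 ≅ Z.
  H_1: rank ker ∂_1 − rank ∂_2 = (27 − 8) − 17 = 2, and the invariant factors of ∂_2 are all 1, so H_1 ≅ Z^2.
  H_2: rank ker ∂_2 − rank ∂_3 = (18 − 17) − 0 = 1, and there is no ∂_3, so H_2 ≅ Z.

H_0 = Z,  H_1 = Z^2,  H_2 = Z.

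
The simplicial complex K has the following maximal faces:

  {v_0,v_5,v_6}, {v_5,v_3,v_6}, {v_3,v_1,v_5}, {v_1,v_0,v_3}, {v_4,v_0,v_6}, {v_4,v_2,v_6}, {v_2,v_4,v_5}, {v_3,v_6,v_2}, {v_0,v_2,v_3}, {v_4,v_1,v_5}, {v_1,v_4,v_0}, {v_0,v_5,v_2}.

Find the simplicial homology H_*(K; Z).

H_0 = Z,  H_1 = Z/2,  H_2 = 0.

Order the vertices as v_0 < v_1 < v_2 < v_3 < v_4 < v_5 < v_6. Listing each simplex with vertices in this order, K has dimension 2 with simplices:

  0-simplices (7): [v_0], [v_1], [v_2], [v_3], [v_4], [v_5], [v_6]
  1-simplices (18): (18 of them)
  2-simplices (12): (12 of them)

Hence C_0 ≅ Z^7, C_1 ≅ Z^18, C_2 ≅ Z^12.

∂_1: C_1 → C_0 is given by ∂[p,q] = [q] − [p]. For instance
  ∂[v_2,v_3] = [v_3] − [v_2].
As a 7×18 matrix over Z this has rank 6, with invariant factors (1,1,1,1,1,1).

∂_2: C_2 → C_1 sends each 2-simplex [p,q,r] to [q,r] − [p,r] + [p,q]. For instance
  ∂[v_0,v_5,v_6] = [v_5,v_6] − [v_0,v_6] + [v_0,v_5],
  ∂[v_2,v_4,v_6] = [v_4,v_6] − [v_2,v_6] + [v_2,v_4].
The 18×12 boundary matrix has rank 12 and Smith normal form diag(1,1,1,1,1,1,1,1,1,1,1,2).

Reading off H_k = ker ∂_k / im ∂_{k+1}:

  H_0: rank C_0 − rank ∂_1 = 7 − 6 = 1, and the invariant factors of ∂_1 are all 1, so H_0 ≅ Z.
  H_1: rank ker ∂_1 − rank ∂_2 = (18 − 6) − 12 = 0, and ∂_2 has invariant factor 2 > 1, so H_1 ≅ Z/2.
  H_2: rank ker ∂_2 − rank ∂_3 = (12 − 12) − 0 = 0, and there is no ∂_3, so H_2 ≅ 0.

As a check, the Euler characteristic is 7 − 18 + 12 = 1, which agrees with 1 − 0 + 0 = 1.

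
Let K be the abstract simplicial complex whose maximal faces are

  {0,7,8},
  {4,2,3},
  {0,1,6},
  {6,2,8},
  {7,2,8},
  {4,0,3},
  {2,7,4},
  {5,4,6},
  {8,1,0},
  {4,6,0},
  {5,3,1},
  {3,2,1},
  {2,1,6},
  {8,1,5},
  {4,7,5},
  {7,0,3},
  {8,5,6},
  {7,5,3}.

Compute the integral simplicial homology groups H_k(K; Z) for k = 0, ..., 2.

Fix the vertex order 0 < 1 < 2 < 3 < 4 < 5 < 6 < 7 < 8 and write every simplex with vertices in increasing order. Then dim K = 2 and the simplices of K are:

  0-simplices (9): [0], [1], [2], [3], [4], [5], [6], [7], [8]
  1-simplices (27): (27 of them)
  2-simplices (18): [0,1,6], [0,1,8], [0,3,4], [0,3,7], [0,4,6], [0,7,8], [1,2,3], [1,2,6], [1,3,5], [1,5,8], [2,3,4], [2,4,7], [2,6,8], [2,7,8], [3,5,7], [4,5,6], [4,5,7], [5,6,8]

giving chain groups C_0 ≅ Z^9, C_1 ≅ Z^27, C_2 ≅ Z^18.

Boundary ∂_1: C_1 → C_0 sends each edge [p,q] (with p < q) to q − p.
The 9×27 boundary matrix has rank 8 and Smith normal form diag(1,1,1,1,1,1,1,1).

∂_2: C_2 → C_1 maps a triangle to the signed sum of its edges. For instance
  ∂[1,5,8] = [5,8] − [1,8] + [1,5],
  ∂[1,2,6] = [2,6] − [1,6] + [1,2].
The resulting 27×18 matrix has rank 18, and its Smith normal form has invariant factors (1,1,1,1,1,1,1,1,1,1,1,1,1,1,1,1,1,2).

Computing H_k = (kernel of ∂_k) / (image of ∂_{k+1}):

  H_0: rank C_0 − rank ∂_1 = 9 − 8 = 1, and the invariant factors of ∂_1 are all 1, so H_0 = Z.
  H_1: rank ker ∂_1 − rank ∂_2 = (27 − 8) − 18 = 1, and ∂_2 has invariant factor 2 > 1, so H_1 = Z ⊕ Z_2.
  H_2: rank ker ∂_2 − rank ∂_3 = (18 − 18) − 0 = 0, and there is no ∂_3, so H_2 = 0.

As a check, the Euler characteristic is 9 − 27 + 18 = 0, which agrees with 1 − 1 + 0 = 0.
(K is a triangulation of the Klein bottle.)

H_0 = Z,  H_1 = Z ⊕ Z_2,  H_2 = 0.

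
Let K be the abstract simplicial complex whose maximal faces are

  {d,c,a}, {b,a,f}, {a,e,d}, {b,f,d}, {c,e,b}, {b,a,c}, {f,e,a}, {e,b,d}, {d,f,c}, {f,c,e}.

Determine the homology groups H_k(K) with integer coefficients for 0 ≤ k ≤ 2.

H_0 ≅ Z,  H_1 ≅ Z/2Z,  H_2 = 0.

Order the vertices as a < b < c < d < e < f. Listing each simplex with vertices in this order, K has dimension 2 with simplices:

  0-simplices (6): a, b, c, d, e, f
  1-simplices (15): ab, ac, ad, ae, af, bc, bd, be, bf, cd, ce, cf, de, df, ef
  2-simplices (10): abc, abf, acd, ade, aef, bce, bde, bdf, cdf, cef

so the chain groups are C_0 ≅ Z^6, C_1 ≅ Z^15, C_2 ≅ Z^10.

∂_1: C_1 → C_0 sends each edge [p,q] (with p < q) to q − p.
This gives a 6×15 integer matrix of rank 5; reducing to Smith normal form yields diagonal entries (1,1,1,1,1).

Boundary ∂_2: C_2 → C_1 acts by ∂[p,q,r] = [q,r] − [p,r] + [p,q]. For instance
  ∂acd = cd − ad + ac,
  ∂bde = de − be + bd.
The resulting 15×10 matrix has rank 10, and its Smith normal form has invariant factors (1,1,1,1,1,1,1,1,1,2).

Now H_k = ker ∂_k / im ∂_{k+1}, so:

  H_0: rank C_0 − rank ∂_1 = 6 − 5 = 1, and the invariant factors of ∂_1 are all 1, so H_0 = Z.
  H_1: rank ker ∂_1 − rank ∂_2 = (15 − 5) − 10 = 0, and ∂_2 has invariant factor 2 > 1, so H_1 = Z/2Z.
  H_2: rank ker ∂_2 − rank ∂_3 = (10 − 10) − 0 = 0, and there is no ∂_3, so H_2 = 0.

(K is a triangulation of the real projective plane RP^2.)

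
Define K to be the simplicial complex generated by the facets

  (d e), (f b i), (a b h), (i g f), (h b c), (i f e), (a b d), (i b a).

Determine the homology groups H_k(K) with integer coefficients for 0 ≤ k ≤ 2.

Fix the vertex order a < b < c < d < e < f < g < h < i and write every simplex with vertices in increasing order. Then dim K = 2 and the simplices of K are:

  0-simplices (9): a, b, c, d, e, f, g, h, i
  1-simplices (16): ab, ad, ah, ai, bc, bd, bf, bh, bi, ch, de, ef, ei, fg, fi, gi
  2-simplices (7): abd, abh, abi, bch, bfi, efi, fgi

Hence C_0 ≅ Z^9, C_1 ≅ Z^16, C_2 ≅ Z^7.

Boundary ∂_1: C_1 → C_0 maps an edge to its endpoints' difference, ∂[p,q] = q − p. For instance
  ∂fi = i − f.
This gives a 9×16 integer matrix of rank 8; reducing to Smith normal form yields diagonal entries (1,1,1,1,1,1,1,1).

∂_2: C_2 → C_1 maps a triangle to the signed sum of its edges. For instance
  ∂bfi = fi − bi + bf,
  ∂abi = bi − ai + ab.
The resulting 16×7 matrix has rank 7, and its Smith normal form has invariant factors (1,1,1,1,1,1,1).

Now H_k = ker ∂_k / im ∂_{k+1}, so:

  H_0: rank C_0 − rank ∂_1 = 9 − 8 = 1, and the invariant factors of ∂_1 are all 1, so H_0 = Z.
  H_1: rank ker ∂_1 − rank ∂_2 = (16 − 8) − 7 = 1, and the invariant factors of ∂_2 are all 1, so H_1 = Z.
  H_2: rank ker ∂_2 − rank ∂_3 = (7 − 7) − 0 = 0, and there is no ∂_3, so H_2 = 0.

H_0 ≅ Z,  H_1 ≅ Z,  H_2 = 0.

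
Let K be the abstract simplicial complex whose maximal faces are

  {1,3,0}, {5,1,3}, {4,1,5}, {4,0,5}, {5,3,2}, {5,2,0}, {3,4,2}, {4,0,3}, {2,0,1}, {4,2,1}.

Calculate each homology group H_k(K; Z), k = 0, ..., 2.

H_0 = Z,  H_1 = Z/2,  H_2 = 0.

Take the total order 0 < 1 < 2 < 3 < 4 < 5 on the vertex set. Then K (dimension 2) consists of the simplices:

  0-simplices (6): [0], [1], [2], [3], [4], [5]
  1-simplices (15): [0,1], [0,2], [0,3], [0,4], [0,5], [1,2], [1,3], [1,4], [1,5], [2,3], [2,4], [2,5], [3,4], [3,5], [4,5]
  2-simplices (10): [0,1,2], [0,1,3], [0,2,5], [0,3,4], [0,4,5], [1,2,4], [1,3,5], [1,4,5], [2,3,4], [2,3,5]

Hence C_0 ≅ Z^6, C_1 ≅ Z^15, C_2 ≅ Z^10.

Boundary ∂_1: C_1 → C_0 sends each edge [p,q] (with p < q) to q − p. For instance
  ∂[2,5] = [5] − [2].
This gives a 6×15 integer matrix of rank 5; reducing to Smith normal form yields diagonal entries (1,1,1,1,1).

Boundary ∂_2: C_2 → C_1 acts by ∂[p,q,r] = [q,r] − [p,r] + [p,q]. For instance
  ∂[1,3,5] = [3,5] − [1,5] + [1,3],
  ∂[0,1,3] = [1,3] − [0,3] + [0,1].
The 15×10 boundary matrix has rank 10 and Smith normal form diag(1,1,1,1,1,1,1,1,1,2).

From H_k ≅ ker(∂_k) / im(∂_{k+1}) we obtain:

  H_0: rank C_0 − rank ∂_1 = 6 − 5 = 1, and the invariant factors of ∂_1 are all 1, so H_0 ≅ Z.
  H_1: rank ker ∂_1 − rank ∂_2 = (15 − 5) − 10 = 0, and ∂_2 has invariant factor 2 > 1, so H_1 ≅ Z/2.
  H_2: rank ker ∂_2 − rank ∂_3 = (10 − 10) − 0 = 0, and there is no ∂_3, so H_2 ≅ 0.

As a check, the Euler characteristic is 6 − 15 + 10 = 1, which agrees with 1 − 0 + 0 = 1.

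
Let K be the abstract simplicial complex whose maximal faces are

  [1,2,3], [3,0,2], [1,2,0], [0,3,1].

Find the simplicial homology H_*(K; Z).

We work with the vertex ordering 0 < 1 < 2 < 3. The simplices of K, each written with vertices in increasing order, are:

  0-simplices (4): [0], [1], [2], [3]
  1-simplices (6): [0,1], [0,2], [0,3], [1,2], [1,3], [2,3]
  2-simplices (4): [0,1,2], [0,1,3], [0,2,3], [1,2,3]

giving chain groups C_0 ≅ Z^4, C_1 ≅ Z^6, C_2 ≅ Z^4.

The boundary map ∂_1: C_1 → C_0 is given by ∂[p,q] = [q] − [p]. For instance
  ∂[0,2] = [2] − [0].
As a 4×6 matrix over Z this has rank 3, with invariant factors (1,1,1).

∂_2: C_2 → C_1 sends each 2-simplex [p,q,r] to [q,r] − [p,r] + [p,q]. For instance
  ∂[0,1,3] = [1,3] − [0,3] + [0,1],
  ∂[0,2,3] = [2,3] − [0,3] + [0,2].
As a 6×4 matrix over Z this has rank 3, with invariant factors (1,1,1).

Reading off H_k = ker ∂_k / im ∂_{k+1}:

  H_0: rank C_0 − rank ∂_1 = 4 − 3 = 1, and the invariant factors of ∂_1 are all 1, so H_0 ≅ Z.
  H_1: rank ker ∂_1 − rank ∂_2 = (6 − 3) − 3 = 0, and the invariant factors of ∂_2 are all 1, so H_1 ≅ 0.
  H_2: rank ker ∂_2 − rank ∂_3 = (4 − 3) − 0 = 1, and there is no ∂_3, so H_2 ≅ Z.

H_0 = Z,  H_1 = 0,  H_2 = Z.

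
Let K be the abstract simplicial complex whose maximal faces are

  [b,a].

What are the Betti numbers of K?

Fix the vertex order a < b and write every simplex with vertices in increasing order. Then dim K = 1 and the simplices of K are:

  0-simplices (2): a, b
  1-simplices (1): ab

so the chain groups are C_0 ≅ Z^2, C_1 ≅ Z^1.

Boundary ∂_1: C_1 → C_0 sends each edge [p,q] (with p < q) to q − p. For instance
  ∂ab = b − a.
This gives a 2×1 integer matrix of rank 1; reducing to Smith normal form yields diagonal entries (1).

Reading off H_k = ker ∂_k / im ∂_{k+1}:

  H_0: rank C_0 − rank ∂_1 = 2 − 1 = 1, and the invariant factors of ∂_1 are all 1, so H_0 = Z.
  H_1: rank ker ∂_1 − rank ∂_2 = (1 − 1) − 0 = 0, and there is no ∂_2, so H_1 = 0.

Hence the Betti numbers are b_0 = 1, b_1 = 0.

b_0 = 1, b_1 = 0.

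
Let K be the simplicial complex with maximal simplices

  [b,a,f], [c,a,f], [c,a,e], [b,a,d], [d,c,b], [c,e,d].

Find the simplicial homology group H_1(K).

H_1 = Z.

Take the total order a < b < c < d < e < f on the vertex set. Then K (dimension 2) consists of the simplices:

  0-simplices (6): a, b, c, d, e, f
  1-simplices (12): ab, ac, ad, ae, af, bc, bd, bf, cd, ce, cf, de
  2-simplices (6): abd, abf, ace, acf, bcd, cde

giving chain groups C_0 ≅ Z^6, C_1 ≅ Z^12, C_2 ≅ Z^6.

The boundary map ∂_1: C_1 → C_0 maps an edge to its endpoints' difference, ∂[p,q] = q − p.
The 6×12 boundary matrix has rank 5 and Smith normal form diag(1,1,1,1,1).

Boundary ∂_2: C_2 → C_1 sends each 2-simplex [p,q,r] to [q,r] − [p,r] + [p,q]. For instance
  ∂bcd = cd − bd + bc,
  ∂abd = bd − ad + ab.
As a 12×6 matrix over Z this has rank 6, with invariant factors (1,1,1,1,1,1).

From H_k ≅ ker(∂_k) / im(∂_{k+1}) we obtain:

  H_1: rank ker ∂_1 − rank ∂_2 = (12 − 5) − 6 = 1, and the invariant factors of ∂_2 are all 1, so H_1 = Z.

(K is a triangulation of the cylinder S^1 x I.)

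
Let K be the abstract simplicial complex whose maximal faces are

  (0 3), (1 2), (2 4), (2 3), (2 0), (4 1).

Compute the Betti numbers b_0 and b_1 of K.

Order the vertices as 0 < 1 < 2 < 3 < 4. Listing each simplex with vertices in this order, K has dimension 1 with simplices:

  0-simplices (5): [0], [1], [2], [3], [4]
  1-simplices (6): [0,2], [0,3], [1,2], [1,4], [2,3], [2,4]

Hence C_0 ≅ Z^5, C_1 ≅ Z^6.

Boundary ∂_1: C_1 → C_0 is given by ∂[p,q] = [q] − [p]. For instance
  ∂[0,2] = [2] − [0].
This gives a 5×6 integer matrix of rank 4; reducing to Smith normal form yields diagonal entries (1,1,1,1).

Computing H_k = (kernel of ∂_k) / (image of ∂_{k+1}):

  H_0: rank C_0 − rank ∂_1 = 5 − 4 = 1, and the invariant factors of ∂_1 are all 1, so H_0 ≅ Z.
  H_1: rank ker ∂_1 − rank ∂_2 = (6 − 4) − 0 = 2, and there is no ∂_2, so H_1 ≅ Z^2.

(K is a triangulation of a wedge of 2 circles.)

Hence the Betti numbers are b_0 = 1, b_1 = 2.

b_0 = 1, b_1 = 2.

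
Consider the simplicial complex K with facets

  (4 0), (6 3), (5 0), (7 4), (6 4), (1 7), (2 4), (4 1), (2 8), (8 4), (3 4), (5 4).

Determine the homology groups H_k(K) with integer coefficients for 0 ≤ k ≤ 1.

Fix the vertex order 0 < 1 < 2 < 3 < 4 < 5 < 6 < 7 < 8 and write every simplex with vertices in increasing order. Then dim K = 1 and the simplices of K are:

  0-simplices (9): [0], [1], [2], [3], [4], [5], [6], [7], [8]
  1-simplices (12): [0,4], [0,5], [1,4], [1,7], [2,4], [2,8], [3,4], [3,6], [4,5], [4,6], [4,7], [4,8]

so the chain groups are C_0 ≅ Z^9, C_1 ≅ Z^12.

Boundary ∂_1: C_1 → C_0 maps an edge to its endpoints' difference, ∂[p,q] = q − p. For instance
  ∂[4,5] = [5] − [4].
The 9×12 boundary matrix has rank 8 and Smith normal form diag(1,1,1,1,1,1,1,1).

Now H_k = ker ∂_k / im ∂_{k+1}, so:

  H_0: rank C_0 − rank ∂_1 = 9 − 8 = 1, and the invariant factors of ∂_1 are all 1, so H_0 = Z.
  H_1: rank ker ∂_1 − rank ∂_2 = (12 − 8) − 0 = 4, and there is no ∂_2, so H_1 = Z^4.

H_0 = Z,  H_1 = Z^4.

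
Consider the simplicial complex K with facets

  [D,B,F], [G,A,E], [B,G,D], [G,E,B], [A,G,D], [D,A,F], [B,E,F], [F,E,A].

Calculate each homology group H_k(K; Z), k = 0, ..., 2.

H_0 = Z,  H_1 = 0,  H_2 = Z.

We work with the vertex ordering A < B < D < E < F < G. The simplices of K, each written with vertices in increasing order, are:

  0-simplices (6): A, B, D, E, F, G
  1-simplices (12): AD, AE, AF, AG, BD, BE, BF, BG, DF, DG, EF, EG
  2-simplices (8): ADF, ADG, AEF, AEG, BDF, BDG, BEF, BEG

Hence C_0 ≅ Z^6, C_1 ≅ Z^12, C_2 ≅ Z^8.

The boundary map ∂_1: C_1 → C_0 is given by ∂[p,q] = [q] − [p].
The 6×12 boundary matrix has rank 5 and Smith normal form diag(1,1,1,1,1).

Boundary ∂_2: C_2 → C_1 acts by ∂[p,q,r] = [q,r] − [p,r] + [p,q]. For instance
  ∂BDG = DG − BG + BD,
  ∂BEG = EG − BG + BE.
This gives a 12×8 integer matrix of rank 7; reducing to Smith normal form yields diagonal entries (1,1,1,1,1,1,1).

From H_k ≅ ker(∂_k) / im(∂_{k+1}) we obtain:

  H_0: rank C_0 − rank ∂_1 = 6 − 5 = 1, and the invariant factors of ∂_1 are all 1, so H_0 ≅ Z.
  H_1: rank ker ∂_1 − rank ∂_2 = (12 − 5) − 7 = 0, and the invariant factors of ∂_2 are all 1, so H_1 ≅ 0.
  H_2: rank ker ∂_2 − rank ∂_3 = (8 − 7) − 0 = 1, and there is no ∂_3, so H_2 ≅ Z.

As a check, the Euler characteristic is 6 − 12 + 8 = 2, which agrees with 1 − 0 + 1 = 2.
(K is a triangulation of the 2-sphere S^2.)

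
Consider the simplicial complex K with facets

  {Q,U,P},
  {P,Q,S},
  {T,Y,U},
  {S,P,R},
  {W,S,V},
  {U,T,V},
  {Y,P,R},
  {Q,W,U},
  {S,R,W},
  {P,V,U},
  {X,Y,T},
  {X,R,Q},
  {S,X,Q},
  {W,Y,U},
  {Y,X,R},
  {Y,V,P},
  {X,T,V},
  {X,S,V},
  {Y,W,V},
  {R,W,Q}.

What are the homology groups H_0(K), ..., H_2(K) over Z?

Take the total order P < Q < R < S < T < U < V < W < X < Y on the vertex set. Then K (dimension 2) consists of the simplices:

  0-simplices (10): P, Q, R, S, T, U, V, W, X, Y
  1-simplices (30): PQ, PR, PS, PU, PV, PY, QR, QS, QU, QW, QX, RS, RW, RX, RY, SV, SW, SX, TU, TV, TX, TY, UV, UW, UY, VW, VX, VY, WY, XY
  2-simplices (20): PQS, PQU, PRS, PRY, PUV, PVY, QRW, QRX, QSX, QUW, RSW, RXY, SVW, SVX, TUV, TUY, TVX, TXY, UWY, VWY

giving chain groups C_0 ≅ Z^10, C_1 ≅ Z^30, C_2 ≅ Z^20.

The boundary map ∂_1: C_1 → C_0 sends each edge [p,q] (with p < q) to q − p.
This gives a 10×30 integer matrix of rank 9; reducing to Smith normal form yields diagonal entries (1,1,1,1,1,1,1,1,1).

The boundary map ∂_2: C_2 → C_1 sends each 2-simplex [p,q,r] to [q,r] − [p,r] + [p,q]. For instance
  ∂PQS = QS − PS + PQ,
  ∂RXY = XY − RY + RX.
This gives a 30×20 integer matrix of rank 20; reducing to Smith normal form yields diagonal entries (1,1,1,1,1,1,1,1,1,1,1,1,1,1,1,1,1,1,1,2).

Computing H_k = (kernel of ∂_k) / (image of ∂_{k+1}):

  H_0: rank C_0 − rank ∂_1 = 10 − 9 = 1, and the invariant factors of ∂_1 are all 1, so H_0 = Z.
  H_1: rank ker ∂_1 − rank ∂_2 = (30 − 9) − 20 = 1, and ∂_2 has invariant factor 2 > 1, so H_1 = Z × Z/2.
  H_2: rank ker ∂_2 − rank ∂_3 = (20 − 20) − 0 = 0, and there is no ∂_3, so H_2 = 0.

As a check, the Euler characteristic is 10 − 30 + 20 = 0, which agrees with 1 − 1 + 0 = 0.
(K is a triangulation of the Klein bottle.)

H_0 = Z,  H_1 = Z × Z/2,  H_2 = 0.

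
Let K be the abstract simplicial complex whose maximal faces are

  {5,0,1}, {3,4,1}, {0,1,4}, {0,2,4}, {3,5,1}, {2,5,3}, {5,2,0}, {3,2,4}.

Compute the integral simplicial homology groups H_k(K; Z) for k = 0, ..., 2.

H_0 = Z,  H_1 = 0,  H_2 = Z.

Fix the vertex order 0 < 1 < 2 < 3 < 4 < 5 and write every simplex with vertices in increasing order. Then dim K = 2 and the simplices of K are:

  0-simplices (6): [0], [1], [2], [3], [4], [5]
  1-simplices (12): [0,1], [0,2], [0,4], [0,5], [1,3], [1,4], [1,5], [2,3], [2,4], [2,5], [3,4], [3,5]
  2-simplices (8): [0,1,4], [0,1,5], [0,2,4], [0,2,5], [1,3,4], [1,3,5], [2,3,4], [2,3,5]

so the chain groups are C_0 ≅ Z^6, C_1 ≅ Z^12, C_2 ≅ Z^8.

Boundary ∂_1: C_1 → C_0 maps an edge to its endpoints' difference, ∂[p,q] = q − p. For instance
  ∂[3,5] = [5] − [3].
The 6×12 boundary matrix has rank 5 and Smith normal form diag(1,1,1,1,1).

Boundary ∂_2: C_2 → C_1 acts by ∂[p,q,r] = [q,r] − [p,r] + [p,q]. For instance
  ∂[0,1,5] = [1,5] − [0,5] + [0,1],
  ∂[0,2,5] = [2,5] − [0,5] + [0,2].
The 12×8 boundary matrix has rank 7 and Smith normal form diag(1,1,1,1,1,1,1).

Computing H_k = (kernel of ∂_k) / (image of ∂_{k+1}):

  H_0: rank C_0 − rank ∂_1 = 6 − 5 = 1, and the invariant factors of ∂_1 are all 1, so H_0 ≅ Z.
  H_1: rank ker ∂_1 − rank ∂_2 = (12 − 5) − 7 = 0, and the invariant factors of ∂_2 are all 1, so H_1 ≅ 0.
  H_2: rank ker ∂_2 − rank ∂_3 = (8 − 7) − 0 = 1, and there is no ∂_3, so H_2 ≅ Z.

As a check, the Euler characteristic is 6 − 12 + 8 = 2, which agrees with 1 − 0 + 1 = 2.
(K is a triangulation of the 2-sphere S^2.)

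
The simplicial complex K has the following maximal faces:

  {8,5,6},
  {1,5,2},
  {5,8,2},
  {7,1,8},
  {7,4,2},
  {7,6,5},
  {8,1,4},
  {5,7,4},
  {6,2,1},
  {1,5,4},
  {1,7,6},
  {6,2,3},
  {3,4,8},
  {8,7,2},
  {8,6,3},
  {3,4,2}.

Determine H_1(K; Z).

Fix the vertex order 1 < 2 < 3 < 4 < 5 < 6 < 7 < 8 and write every simplex with vertices in increasing order. Then dim K = 2 and the simplices of K are:

  0-simplices (8): [1], [2], [3], [4], [5], [6], [7], [8]
  1-simplices (24): (24 of them)
  2-simplices (16): [1,2,5], [1,2,6], [1,4,5], [1,4,8], [1,6,7], [1,7,8], [2,3,4], [2,3,6], [2,4,7], [2,5,8], [2,7,8], [3,4,8], [3,6,8], [4,5,7], [5,6,7], [5,6,8]

Hence C_0 ≅ Z^8, C_1 ≅ Z^24, C_2 ≅ Z^16.

∂_1: C_1 → C_0 is given by ∂[p,q] = [q] − [p]. For instance
  ∂[1,7] = [7] − [1].
This gives a 8×24 integer matrix of rank 7; reducing to Smith normal form yields diagonal entries (1,1,1,1,1,1,1).

The boundary map ∂_2: C_2 → C_1 sends each 2-simplex [p,q,r] to [q,r] − [p,r] + [p,q]. For instance
  ∂[2,3,6] = [3,6] − [2,6] + [2,3],
  ∂[5,6,7] = [6,7] − [5,7] + [5,6].
The resulting 24×16 matrix has rank 15, and its Smith normal form has invariant factors (1,1,1,1,1,1,1,1,1,1,1,1,1,1,1).

Reading off H_k = ker ∂_k / im ∂_{k+1}:

  H_1: rank ker ∂_1 − rank ∂_2 = (24 − 7) − 15 = 2, and the invariant factors of ∂_2 are all 1, so H_1 = Z^2.

H_1 ≅ Z^2.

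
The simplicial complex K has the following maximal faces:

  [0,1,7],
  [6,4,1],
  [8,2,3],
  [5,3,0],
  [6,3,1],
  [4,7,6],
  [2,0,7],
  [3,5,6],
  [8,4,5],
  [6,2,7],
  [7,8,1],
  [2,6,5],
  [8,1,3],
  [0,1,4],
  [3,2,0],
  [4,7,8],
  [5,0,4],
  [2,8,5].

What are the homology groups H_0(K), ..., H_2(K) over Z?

Order the vertices as 0 < 1 < 2 < 3 < 4 < 5 < 6 < 7 < 8. Listing each simplex with vertices in this order, K has dimension 2 with simplices:

  0-simplices (9): [0], [1], [2], [3], [4], [5], [6], [7], [8]
  1-simplices (27): (27 of them)
  2-simplices (18): [0,1,4], [0,1,7], [0,2,3], [0,2,7], [0,3,5], [0,4,5], [1,3,6], [1,3,8], [1,4,6], [1,7,8], [2,3,8], [2,5,6], [2,5,8], [2,6,7], [3,5,6], [4,5,8], [4,6,7], [4,7,8]

Hence C_0 ≅ Z^9, C_1 ≅ Z^27, C_2 ≅ Z^18.

Boundary ∂_1: C_1 → C_0 sends each edge [p,q] (with p < q) to q − p.
This gives a 9×27 integer matrix of rank 8; reducing to Smith normal form yields diagonal entries (1,1,1,1,1,1,1,1).

The boundary map ∂_2: C_2 → C_1 acts by ∂[p,q,r] = [q,r] − [p,r] + [p,q]. For instance
  ∂[3,5,6] = [5,6] − [3,6] + [3,5],
  ∂[1,4,6] = [4,6] − [1,6] + [1,4].
The resulting 27×18 matrix has rank 18, and its Smith normal form has invariant factors (1,1,1,1,1,1,1,1,1,1,1,1,1,1,1,1,1,2).

Reading off H_k = ker ∂_k / im ∂_{k+1}:

  H_0: rank C_0 − rank ∂_1 = 9 − 8 = 1, and the invariant factors of ∂_1 are all 1, so H_0 ≅ Z.
  H_1: rank ker ∂_1 − rank ∂_2 = (27 − 8) − 18 = 1, and ∂_2 has invariant factor 2 > 1, so H_1 ≅ Z ⊕ Z_2.
  H_2: rank ker ∂_2 − rank ∂_3 = (18 − 18) − 0 = 0, and there is no ∂_3, so H_2 ≅ 0.

H_0 = Z,  H_1 = Z ⊕ Z_2,  H_2 = 0.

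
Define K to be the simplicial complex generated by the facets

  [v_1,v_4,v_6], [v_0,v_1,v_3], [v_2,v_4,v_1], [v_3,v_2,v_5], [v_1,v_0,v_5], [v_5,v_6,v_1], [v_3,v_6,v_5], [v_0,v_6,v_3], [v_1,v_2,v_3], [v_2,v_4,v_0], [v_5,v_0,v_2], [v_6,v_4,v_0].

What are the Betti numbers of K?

Take the total order v_0 < v_1 < v_2 < v_3 < v_4 < v_5 < v_6 on the vertex set. Then K (dimension 2) consists of the simplices:

  0-simplices (7): [v_0], [v_1], [v_2], [v_3], [v_4], [v_5], [v_6]
  1-simplices (18): (18 of them)
  2-simplices (12): (12 of them)

giving chain groups C_0 ≅ Z^7, C_1 ≅ Z^18, C_2 ≅ Z^12.

The boundary map ∂_1: C_1 → C_0 maps an edge to its endpoints' difference, ∂[p,q] = q − p. For instance
  ∂[v_4,v_6] = [v_6] − [v_4].
This gives a 7×18 integer matrix of rank 6; reducing to Smith normal form yields diagonal entries (1,1,1,1,1,1).

The boundary map ∂_2: C_2 → C_1 sends each 2-simplex [p,q,r] to [q,r] − [p,r] + [p,q]. For instance
  ∂[v_0,v_4,v_6] = [v_4,v_6] − [v_0,v_6] + [v_0,v_4],
  ∂[v_0,v_3,v_6] = [v_3,v_6] − [v_0,v_6] + [v_0,v_3].
This gives a 18×12 integer matrix of rank 12; reducing to Smith normal form yields diagonal entries (1,1,1,1,1,1,1,1,1,1,1,2).

From H_k ≅ ker(∂_k) / im(∂_{k+1}) we obtain:

  H_0: rank C_0 − rank ∂_1 = 7 − 6 = 1, and the invariant factors of ∂_1 are all 1, so H_0 ≅ Z.
  H_1: rank ker ∂_1 − rank ∂_2 = (18 − 6) − 12 = 0, and ∂_2 has invariant factor 2 > 1, so H_1 ≅ Z/2.
  H_2: rank ker ∂_2 − rank ∂_3 = (12 − 12) − 0 = 0, and there is no ∂_3, so H_2 ≅ 0.

(K is a triangulation of the real projective plane RP^2.)

Hence the Betti numbers are b_0 = 1, b_1 = 0, b_2 = 0.

b_0 = 1, b_1 = 0, b_2 = 0.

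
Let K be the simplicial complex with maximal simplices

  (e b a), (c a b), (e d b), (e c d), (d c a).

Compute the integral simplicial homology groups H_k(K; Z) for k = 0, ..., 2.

Take the total order a < b < c < d < e on the vertex set. Then K (dimension 2) consists of the simplices:

  0-simplices (5): a, b, c, d, e
  1-simplices (10): ab, ac, ad, ae, bc, bd, be, cd, ce, de
  2-simplices (5): abc, abe, acd, bde, cde

giving chain groups C_0 ≅ Z^5, C_1 ≅ Z^10, C_2 ≅ Z^5.

The boundary map ∂_1: C_1 → C_0 maps an edge to its endpoints' difference, ∂[p,q] = q − p. For instance
  ∂ad = d − a.
As a 5×10 matrix over Z this has rank 4, with invariant factors (1,1,1,1).

∂_2: C_2 → C_1 maps a triangle to the signed sum of its edges. For instance
  ∂acd = cd − ad + ac,
  ∂bde = de − be + bd.
As a 10×5 matrix over Z this has rank 5, with invariant factors (1,1,1,1,1).

Now H_k = ker ∂_k / im ∂_{k+1}, so:

  H_0: rank C_0 − rank ∂_1 = 5 − 4 = 1, and the invariant factors of ∂_1 are all 1, so H_0 = Z.
  H_1: rank ker ∂_1 − rank ∂_2 = (10 − 4) − 5 = 1, and the invariant factors of ∂_2 are all 1, so H_1 = Z.
  H_2: rank ker ∂_2 − rank ∂_3 = (5 − 5) − 0 = 0, and there is no ∂_3, so H_2 = 0.

As a check, the Euler characteristic is 5 − 10 + 5 = 0, which agrees with 1 − 1 + 0 = 0.

H_0 ≅ Z,  H_1 ≅ Z,  H_2 = 0.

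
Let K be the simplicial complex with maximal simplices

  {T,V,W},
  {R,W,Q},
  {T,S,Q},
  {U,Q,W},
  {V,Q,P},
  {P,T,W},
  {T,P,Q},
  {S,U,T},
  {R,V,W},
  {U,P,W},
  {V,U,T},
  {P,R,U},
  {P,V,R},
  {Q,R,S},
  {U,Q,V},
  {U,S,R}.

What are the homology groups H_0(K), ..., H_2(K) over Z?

H_0 = Z,  H_1 = Z^2,  H_2 = Z.

Fix the vertex order P < Q < R < S < T < U < V < W and write every simplex with vertices in increasing order. Then dim K = 2 and the simplices of K are:

  0-simplices (8): P, Q, R, S, T, U, V, W
  1-simplices (24): PQ, PR, PT, PU, PV, PW, QR, QS, QT, QU, QV, QW, RS, RU, RV, RW, ST, SU, TU, TV, TW, UV, UW, VW
  2-simplices (16): PQT, PQV, PRU, PRV, PTW, PUW, QRS, QRW, QST, QUV, QUW, RSU, RVW, STU, TUV, TVW

so the chain groups are C_0 ≅ Z^8, C_1 ≅ Z^24, C_2 ≅ Z^16.

The boundary map ∂_1: C_1 → C_0 sends each edge [p,q] (with p < q) to q − p. For instance
  ∂PT = T − P.
The 8×24 boundary matrix has rank 7 and Smith normal form diag(1,1,1,1,1,1,1).

The boundary map ∂_2: C_2 → C_1 acts by ∂[p,q,r] = [q,r] − [p,r] + [p,q]. For instance
  ∂RSU = SU − RU + RS,
  ∂RVW = VW − RW + RV.
This gives a 24×16 integer matrix of rank 15; reducing to Smith normal form yields diagonal entries (1,1,1,1,1,1,1,1,1,1,1,1,1,1,1).

Now H_k = ker ∂_k / im ∂_{k+1}, so:

  H_0: rank C_0 − rank ∂_1 = 8 − 7 = 1, and the invariant factors of ∂_1 are all 1, so H_0 ≅ Z.
  H_1: rank ker ∂_1 − rank ∂_2 = (24 − 7) − 15 = 2, and the invariant factors of ∂_2 are all 1, so H_1 ≅ Z^2.
  H_2: rank ker ∂_2 − rank ∂_3 = (16 − 15) − 0 = 1, and there is no ∂_3, so H_2 ≅ Z.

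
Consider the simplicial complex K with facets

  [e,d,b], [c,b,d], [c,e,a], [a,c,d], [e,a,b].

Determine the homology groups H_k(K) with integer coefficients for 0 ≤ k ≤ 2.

Take the total order a < b < c < d < e on the vertex set. Then K (dimension 2) consists of the simplices:

  0-simplices (5): a, b, c, d, e
  1-simplices (10): ab, ac, ad, ae, bc, bd, be, cd, ce, de
  2-simplices (5): abe, acd, ace, bcd, bde

giving chain groups C_0 ≅ Z^5, C_1 ≅ Z^10, C_2 ≅ Z^5.

The boundary map ∂_1: C_1 → C_0 sends each edge [p,q] (with p < q) to q − p.
As a 5×10 matrix over Z this has rank 4, with invariant factors (1,1,1,1).

∂_2: C_2 → C_1 acts by ∂[p,q,r] = [q,r] − [p,r] + [p,q]. For instance
  ∂ace = ce − ae + ac,
  ∂bde = de − be + bd.
The 10×5 boundary matrix has rank 5 and Smith normal form diag(1,1,1,1,1).

Computing H_k = (kernel of ∂_k) / (image of ∂_{k+1}):

  H_0: rank C_0 − rank ∂_1 = 5 − 4 = 1, and the invariant factors of ∂_1 are all 1, so H_0 ≅ Z.
  H_1: rank ker ∂_1 − rank ∂_2 = (10 − 4) − 5 = 1, and the invariant factors of ∂_2 are all 1, so H_1 ≅ Z.
  H_2: rank ker ∂_2 − rank ∂_3 = (5 − 5) − 0 = 0, and there is no ∂_3, so H_2 ≅ 0.

H_0 ≅ Z,  H_1 ≅ Z,  H_2 = 0.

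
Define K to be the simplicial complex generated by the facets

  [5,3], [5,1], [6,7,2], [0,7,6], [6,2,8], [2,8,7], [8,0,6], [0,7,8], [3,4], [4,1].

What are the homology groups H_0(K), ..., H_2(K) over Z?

H_0 ≅ Z^2,  H_1 ≅ Z,  H_2 ≅ Z.

Take the total order 0 < 1 < 2 < 3 < 4 < 5 < 6 < 7 < 8 on the vertex set. Then K (dimension 2) consists of the simplices:

  0-simplices (9): [0], [1], [2], [3], [4], [5], [6], [7], [8]
  1-simplices (13): [0,6], [0,7], [0,8], [1,4], [1,5], [2,6], [2,7], [2,8], [3,4], [3,5], [6,7], [6,8], [7,8]
  2-simplices (6): [0,6,7], [0,6,8], [0,7,8], [2,6,7], [2,6,8], [2,7,8]

giving chain groups C_0 ≅ Z^9, C_1 ≅ Z^13, C_2 ≅ Z^6.

∂_1: C_1 → C_0 is given by ∂[p,q] = [q] − [p]. For instance
  ∂[6,7] = [7] − [6].
The 9×13 boundary matrix has rank 7 and Smith normal form diag(1,1,1,1,1,1,1).

The boundary map ∂_2: C_2 → C_1 sends each 2-simplex [p,q,r] to [q,r] − [p,r] + [p,q]. For instance
  ∂[2,7,8] = [7,8] − [2,8] + [2,7],
  ∂[0,6,7] = [6,7] − [0,7] + [0,6].
The resulting 13×6 matrix has rank 5, and its Smith normal form has invariant factors (1,1,1,1,1).

Computing H_k = (kernel of ∂_k) / (image of ∂_{k+1}):

  H_0: rank C_0 − rank ∂_1 = 9 − 7 = 2, and the invariant factors of ∂_1 are all 1, so H_0 ≅ Z^2.
  H_1: rank ker ∂_1 − rank ∂_2 = (13 − 7) − 5 = 1, and the invariant factors of ∂_2 are all 1, so H_1 ≅ Z.
  H_2: rank ker ∂_2 − rank ∂_3 = (6 − 5) − 0 = 1, and there is no ∂_3, so H_2 ≅ Z.

As a check, the Euler characteristic is 9 − 13 + 6 = 2, which agrees with 2 − 1 + 1 = 2.
(K is a triangulation of the disjoint union of the 2-sphere S^2 and the circle S^1.)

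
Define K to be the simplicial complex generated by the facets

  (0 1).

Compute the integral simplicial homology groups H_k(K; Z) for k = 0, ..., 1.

Take the total order 0 < 1 on the vertex set. Then K (dimension 1) consists of the simplices:

  0-simplices (2): [0], [1]
  1-simplices (1): [0,1]

so the chain groups are C_0 ≅ Z^2, C_1 ≅ Z^1.

The boundary map ∂_1: C_1 → C_0 maps an edge to its endpoints' difference, ∂[p,q] = q − p. For instance
  ∂[0,1] = [1] − [0].
The resulting 2×1 matrix has rank 1, and its Smith normal form has invariant factors (1).

Reading off H_k = ker ∂_k / im ∂_{k+1}:

  H_0: rank C_0 − rank ∂_1 = 2 − 1 = 1, and the invariant factors of ∂_1 are all 1, so H_0 = Z.
  H_1: rank ker ∂_1 − rank ∂_2 = (1 − 1) − 0 = 0, and there is no ∂_2, so H_1 = 0.

H_0 = Z,  H_1 = 0.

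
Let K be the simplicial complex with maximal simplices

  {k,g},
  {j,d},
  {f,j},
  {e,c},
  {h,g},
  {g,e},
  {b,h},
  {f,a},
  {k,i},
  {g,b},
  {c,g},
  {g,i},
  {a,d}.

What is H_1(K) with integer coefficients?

Fix the vertex order a < b < c < d < e < f < g < h < i < j < k and write every simplex with vertices in increasing order. Then dim K = 1 and the simplices of K are:

  0-simplices (11): a, b, c, d, e, f, g, h, i, j, k
  1-simplices (13): ad, af, bg, bh, ce, cg, dj, eg, fj, gh, gi, gk, ik

Hence C_0 ≅ Z^11, C_1 ≅ Z^13.

Boundary ∂_1: C_1 → C_0 is given by ∂[p,q] = [q] − [p]. For instance
  ∂eg = g − e.
The resulting 11×13 matrix has rank 9, and its Smith normal form has invariant factors (1,1,1,1,1,1,1,1,1).

Reading off H_k = ker ∂_k / im ∂_{k+1}:

  H_1: rank ker ∂_1 − rank ∂_2 = (13 − 9) − 0 = 4, and there is no ∂_2, so H_1 ≅ Z^4.

H_1 ≅ Z^4.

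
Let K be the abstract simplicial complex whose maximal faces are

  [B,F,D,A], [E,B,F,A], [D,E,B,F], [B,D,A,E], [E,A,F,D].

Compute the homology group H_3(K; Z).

H_3 = Z.

Order the vertices as A < B < D < E < F. Listing each simplex with vertices in this order, K has dimension 3 with simplices:

  0-simplices (5): A, B, D, E, F
  1-simplices (10): AB, AD, AE, AF, BD, BE, BF, DE, DF, EF
  2-simplices (10): ABD, ABE, ABF, ADE, ADF, AEF, BDE, BDF, BEF, DEF
  3-simplices (5): ABDE, ABDF, ABEF, ADEF, BDEF

giving chain groups C_0 ≅ Z^5, C_1 ≅ Z^10, C_2 ≅ Z^10, C_3 ≅ Z^5.

∂_1: C_1 → C_0 sends each edge [p,q] (with p < q) to q − p.
The resulting 5×10 matrix has rank 4, and its Smith normal form has invariant factors (1,1,1,1).

The boundary map ∂_2: C_2 → C_1 acts by ∂[p,q,r] = [q,r] − [p,r] + [p,q]. For instance
  ∂ADE = DE − AE + AD,
  ∂BDF = DF − BF + BD.
As a 10×10 matrix over Z this has rank 6, with invariant factors (1,1,1,1,1,1).

The boundary map ∂_3: C_3 → C_2 sends each 3-simplex σ to the alternating sum Σ_i (−1)^i (σ with its i-th vertex removed). For instance
  ∂ADEF = DEF − AEF + ADF − ADE,
  ∂ABDF = BDF − ADF + ABF − ABD.
This gives a 10×5 integer matrix of rank 4; reducing to Smith normal form yields diagonal entries (1,1,1,1).

Reading off H_k = ker ∂_k / im ∂_{k+1}:

  H_3: rank ker ∂_3 − rank ∂_4 = (5 − 4) − 0 = 1, and there is no ∂_4, so H_3 = Z.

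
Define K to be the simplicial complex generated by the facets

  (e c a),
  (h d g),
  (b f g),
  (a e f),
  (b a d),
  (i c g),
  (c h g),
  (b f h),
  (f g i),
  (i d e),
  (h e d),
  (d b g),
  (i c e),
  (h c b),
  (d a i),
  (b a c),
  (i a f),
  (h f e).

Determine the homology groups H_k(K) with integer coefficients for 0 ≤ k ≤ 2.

H_0 = Z,  H_1 = Z ⊕ Z_2,  H_2 = 0.

Order the vertices as a < b < c < d < e < f < g < h < i. Listing each simplex with vertices in this order, K has dimension 2 with simplices:

  0-simplices (9): a, b, c, d, e, f, g, h, i
  1-simplices (27): ab, ac, ad, ae, af, ai, bc, bd, bf, bg, bh, ce, cg, ch, ci, de, dg, dh, di, ef, eh, ei, fg, fh, fi, gh, gi
  2-simplices (18): abc, abd, ace, adi, aef, afi, bch, bdg, bfg, bfh, cei, cgh, cgi, deh, dei, dgh, efh, fgi

so the chain groups are C_0 ≅ Z^9, C_1 ≅ Z^27, C_2 ≅ Z^18.

Boundary ∂_1: C_1 → C_0 maps an edge to its endpoints' difference, ∂[p,q] = q − p.
This gives a 9×27 integer matrix of rank 8; reducing to Smith normal form yields diagonal entries (1,1,1,1,1,1,1,1).

∂_2: C_2 → C_1 sends each 2-simplex [p,q,r] to [q,r] − [p,r] + [p,q]. For instance
  ∂dgh = gh − dh + dg,
  ∂bch = ch − bh + bc.
As a 27×18 matrix over Z this has rank 18, with invariant factors (1,1,1,1,1,1,1,1,1,1,1,1,1,1,1,1,1,2).

Reading off H_k = ker ∂_k / im ∂_{k+1}:

  H_0: rank C_0 − rank ∂_1 = 9 − 8 = 1, and the invariant factors of ∂_1 are all 1, so H_0 = Z.
  H_1: rank ker ∂_1 − rank ∂_2 = (27 − 8) − 18 = 1, and ∂_2 has invariant factor 2 > 1, so H_1 = Z ⊕ Z_2.
  H_2: rank ker ∂_2 − rank ∂_3 = (18 − 18) − 0 = 0, and there is no ∂_3, so H_2 = 0.

As a check, the Euler characteristic is 9 − 27 + 18 = 0, which agrees with 1 − 1 + 0 = 0.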